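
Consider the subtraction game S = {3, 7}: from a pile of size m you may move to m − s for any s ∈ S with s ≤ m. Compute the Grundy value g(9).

1

Compute g(0), g(1), … for moves {3, 7}:
g(0) = mex{} = 0
g(1) = mex{} = 0
g(2) = mex{} = 0
g(3) = mex{0} = 1
g(4) = mex{0} = 1
g(5) = mex{0} = 1
g(6) = mex{1} = 0
g(7) = mex{0,1} = 2
g(8) = mex{0,1} = 2
g(9) = mex{0} = 1
So g(9) = 1.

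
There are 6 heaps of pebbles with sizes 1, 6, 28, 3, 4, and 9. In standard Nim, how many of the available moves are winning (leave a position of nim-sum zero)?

1

In binary:
  00001  (1)
  00110  (6)
  11100  (28)
  00011  (3)
  00100  (4)
  01001  (9)
  -----
  10101  (21)
The overall nim-sum is X = 21. A heap of size p has a winning move iff p XOR X < p (reduce it to p XOR X).
  1: 1 XOR 21 = 20 ≥ 1 — no move.
  6: 6 XOR 21 = 19 ≥ 6 — no move.
  28: 28 XOR 21 = 9 < 28 — winning move (to 9).
  3: 3 XOR 21 = 22 ≥ 3 — no move.
  4: 4 XOR 21 = 17 ≥ 4 — no move.
  9: 9 XOR 21 = 28 ≥ 9 — no move.
That gives 1 winning move.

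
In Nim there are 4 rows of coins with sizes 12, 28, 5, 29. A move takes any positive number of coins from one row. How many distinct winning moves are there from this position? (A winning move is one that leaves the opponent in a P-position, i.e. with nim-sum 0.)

3

Bitwise XOR of the heap sizes:
  01100  (12)
  11100  (28)
  00101  (5)
  11101  (29)
  -----
  01000  (8)
The overall nim-sum is X = 8. A row of size p has a winning move iff p XOR X < p (reduce it to p XOR X).
  12: 12 XOR 8 = 4 < 12 — winning move (to 4).
  28: 28 XOR 8 = 20 < 28 — winning move (to 20).
  5: 5 XOR 8 = 13 ≥ 5 — no move.
  29: 29 XOR 8 = 21 < 29 — winning move (to 21).
That gives 3 winning moves.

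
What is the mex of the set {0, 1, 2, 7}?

3

The values 0, 1, 2 are all present; 3 is the first non-negative integer missing from the set.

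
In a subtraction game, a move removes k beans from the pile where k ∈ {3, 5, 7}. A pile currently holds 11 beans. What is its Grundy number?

0

Build the Grundy sequence with g(k) = mex{g(k−s) : s ∈ {3, 5, 7}, s ≤ k}:
k:     0  1  2  3  4  5  6  7  8  9 10 11
g(k):  0  0  0  1  1  1  2  2  2  3  0  0
So g(11) = 0.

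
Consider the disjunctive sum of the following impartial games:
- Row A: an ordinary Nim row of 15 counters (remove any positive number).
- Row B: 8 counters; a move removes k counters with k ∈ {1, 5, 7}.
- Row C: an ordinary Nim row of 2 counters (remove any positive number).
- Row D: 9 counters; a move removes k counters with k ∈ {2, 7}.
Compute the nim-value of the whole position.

13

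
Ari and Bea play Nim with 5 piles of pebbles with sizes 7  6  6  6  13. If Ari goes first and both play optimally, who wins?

Ari wins

Compute the nim-sum pairwise:
7 ^ 6 = 1
1 ^ 6 = 7
7 ^ 6 = 1
1 ^ 13 = 12
The nim-sum is 12 ≠ 0, so this is an N-position: the player to move can win; Ari has a winning move.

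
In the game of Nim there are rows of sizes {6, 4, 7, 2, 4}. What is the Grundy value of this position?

Write each in binary and XOR column by column:
  110  (6)
  100  (4)
  111  (7)
  010  (2)
  100  (4)
  ---
  011  (3)

3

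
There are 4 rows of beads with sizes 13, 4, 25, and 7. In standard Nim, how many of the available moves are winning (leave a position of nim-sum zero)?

Bitwise XOR of the heap sizes:
  01101  (13)
  00100  (4)
  11001  (25)
  00111  (7)
  -----
  10111  (23)
The overall nim-sum is X = 23. A row of size p has a winning move iff p XOR X < p (reduce it to p XOR X).
  13: 13 XOR 23 = 26 ≥ 13 — no move.
  4: 4 XOR 23 = 19 ≥ 4 — no move.
  25: 25 XOR 23 = 14 < 25 — winning move (to 14).
  7: 7 XOR 23 = 16 ≥ 7 — no move.
That gives 1 winning move.

1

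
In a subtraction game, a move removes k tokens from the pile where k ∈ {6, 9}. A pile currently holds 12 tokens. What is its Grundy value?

2

Compute g(0), g(1), … for moves {6, 9}:
k:     0  1  2  3  4  5  6  7  8  9 10 11 12
g(k):  0  0  0  0  0  0  1  1  1  1  1  1  2
So g(12) = 2.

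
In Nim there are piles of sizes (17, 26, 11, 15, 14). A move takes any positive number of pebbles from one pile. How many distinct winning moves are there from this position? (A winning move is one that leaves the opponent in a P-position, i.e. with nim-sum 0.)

Compute the nim-sum pairwise:
17 ^ 26 = 11
11 ^ 11 = 0
0 ^ 15 = 15
15 ^ 14 = 1
The overall nim-sum is X = 1. A pile of size p has a winning move iff p XOR X < p (reduce it to p XOR X).
  17: 17 XOR 1 = 16 < 17 — winning move (to 16).
  26: 26 XOR 1 = 27 ≥ 26 — no move.
  11: 11 XOR 1 = 10 < 11 — winning move (to 10).
  15: 15 XOR 1 = 14 < 15 — winning move (to 14).
  14: 14 XOR 1 = 15 ≥ 14 — no move.
That gives 3 winning moves.

3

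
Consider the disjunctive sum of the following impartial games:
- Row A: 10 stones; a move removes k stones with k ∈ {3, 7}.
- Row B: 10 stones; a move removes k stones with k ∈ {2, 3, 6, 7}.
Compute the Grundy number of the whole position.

Grundy values for row A (subtraction set {3, 7}):
g(0) = mex{} = 0
g(1) = mex{} = 0
g(2) = mex{} = 0
g(3) = mex{0} = 1
g(4) = mex{0} = 1
g(5) = mex{0} = 1
g(6) = mex{1} = 0
g(7) = mex{0,1} = 2
g(8) = mex{0,1} = 2
g(9) = mex{0} = 1
g(10) = mex{1,2} = 0
So g(10) = 0.
For row B, compute g(0), g(1), … with moves {2, 3, 6, 7}:
k:     0  1  2  3  4  5  6  7  8  9 10
g(k):  0  0  1  1  2  0  3  1  2  0  0
So g(10) = 0.
By the Sprague-Grundy theorem, the Grundy value of a sum of independent games is the XOR of the component values.
Combined value = 0 ⊕ 0 = 0.

0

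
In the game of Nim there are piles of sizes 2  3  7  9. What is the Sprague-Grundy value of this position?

In binary:
  0010  (2)
  0011  (3)
  0111  (7)
  1001  (9)
  ----
  1111  (15)

15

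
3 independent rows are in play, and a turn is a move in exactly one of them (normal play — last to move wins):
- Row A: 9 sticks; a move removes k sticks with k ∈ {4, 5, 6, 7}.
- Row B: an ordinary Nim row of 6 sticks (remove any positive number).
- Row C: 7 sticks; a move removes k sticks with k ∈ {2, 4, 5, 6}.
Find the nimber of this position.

7

Grundy values for row A (subtraction set {4, 5, 6, 7}):
g(0) = mex{} = 0
g(1) = mex{} = 0
g(2) = mex{} = 0
g(3) = mex{} = 0
g(4) = mex{0} = 1
g(5) = mex{0} = 1
g(6) = mex{0} = 1
g(7) = mex{0} = 1
g(8) = mex{0,1} = 2
g(9) = mex{0,1} = 2
So g(9) = 2.
Row B is a plain Nim row of size 6, so its Grundy value is 6.
Grundy values for row C (subtraction set {2, 4, 5, 6}):
g(0) = mex{} = 0
g(1) = mex{} = 0
g(2) = mex{0} = 1
g(3) = mex{0} = 1
g(4) = mex{0,1} = 2
g(5) = mex{0,1} = 2
g(6) = mex{0,1,2} = 3
g(7) = mex{0,1,2} = 3
So g(7) = 3.
The value of a disjunctive sum is the nim-sum of the parts.
Combined value = 2 ⊕ 6 ⊕ 3 = 7.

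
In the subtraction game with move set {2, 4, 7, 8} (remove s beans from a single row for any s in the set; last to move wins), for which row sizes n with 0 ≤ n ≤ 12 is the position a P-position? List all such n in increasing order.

0, 1, 6, 11, 12

Compute g(0), g(1), … for moves {2, 4, 7, 8}:
g(0) = mex{} = 0
g(1) = mex{} = 0
g(2) = mex{0} = 1
g(3) = mex{0} = 1
g(4) = mex{0,1} = 2
g(5) = mex{0,1} = 2
g(6) = mex{1,2} = 0
g(7) = mex{0,1,2} = 3
g(8) = mex{0,2} = 1
g(9) = mex{0,1,2,3} = 4
g(10) = mex{0,1} = 2
g(11) = mex{1,2,3,4} = 0
g(12) = mex{1,2} = 0
The P-positions (g = 0) in 0..12 are 0, 1, 6, 11, 12.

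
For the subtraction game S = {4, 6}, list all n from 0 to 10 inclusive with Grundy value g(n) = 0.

Build the Grundy sequence with g(k) = mex{g(k−s) : s ∈ {4, 6}, s ≤ k}:
g(0) = mex{} = 0
g(1) = mex{} = 0
g(2) = mex{} = 0
g(3) = mex{} = 0
g(4) = mex{0} = 1
g(5) = mex{0} = 1
g(6) = mex{0} = 1
g(7) = mex{0} = 1
g(8) = mex{0,1} = 2
g(9) = mex{0,1} = 2
g(10) = mex{1} = 0
The P-positions (g = 0) in 0..10 are 0, 1, 2, 3, 10.

0, 1, 2, 3, 10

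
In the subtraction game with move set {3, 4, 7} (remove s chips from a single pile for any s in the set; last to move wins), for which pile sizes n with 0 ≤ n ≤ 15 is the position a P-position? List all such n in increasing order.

Grundy values for subtraction set {3, 4, 7}:
k:     0  1  2  3  4  5  6  7  8  9 10 11 12 13 14 15
g(k):  0  0  0  1  1  1  2  2  2  3  0  0  0  1  1  1
The P-positions (g = 0) in 0..15 are 0, 1, 2, 10, 11, 12.

0, 1, 2, 10, 11, 12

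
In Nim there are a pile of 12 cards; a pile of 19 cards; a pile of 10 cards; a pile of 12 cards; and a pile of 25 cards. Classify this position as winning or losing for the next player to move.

Losing position

Compute the nim-sum pairwise:
12 XOR 19 = 31
31 XOR 10 = 21
21 XOR 12 = 25
25 XOR 25 = 0
The nim-sum is 0, so this is a P-position: the player to move is in a losing position under optimal play.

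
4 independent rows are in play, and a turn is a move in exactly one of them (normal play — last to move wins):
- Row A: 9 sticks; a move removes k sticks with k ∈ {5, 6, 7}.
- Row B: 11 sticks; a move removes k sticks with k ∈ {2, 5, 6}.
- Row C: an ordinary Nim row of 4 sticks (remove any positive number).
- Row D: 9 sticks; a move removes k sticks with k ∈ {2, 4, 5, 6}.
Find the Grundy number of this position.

5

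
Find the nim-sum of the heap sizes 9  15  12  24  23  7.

2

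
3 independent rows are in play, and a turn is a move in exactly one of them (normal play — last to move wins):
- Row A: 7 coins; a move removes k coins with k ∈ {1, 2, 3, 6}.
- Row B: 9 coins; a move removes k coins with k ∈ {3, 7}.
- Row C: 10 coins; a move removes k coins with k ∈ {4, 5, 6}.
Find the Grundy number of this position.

2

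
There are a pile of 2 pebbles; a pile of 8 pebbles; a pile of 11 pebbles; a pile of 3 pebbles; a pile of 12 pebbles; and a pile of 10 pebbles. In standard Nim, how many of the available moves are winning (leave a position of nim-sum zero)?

1

Compute the nim-sum pairwise:
2 XOR 8 = 10
10 XOR 11 = 1
1 XOR 3 = 2
2 XOR 12 = 14
14 XOR 10 = 4
The overall nim-sum is X = 4. A pile of size p has a winning move iff p XOR X < p (reduce it to p XOR X).
  2: 2 XOR 4 = 6 ≥ 2 — no move.
  8: 8 XOR 4 = 12 ≥ 8 — no move.
  11: 11 XOR 4 = 15 ≥ 11 — no move.
  3: 3 XOR 4 = 7 ≥ 3 — no move.
  12: 12 XOR 4 = 8 < 12 — winning move (to 8).
  10: 10 XOR 4 = 14 ≥ 10 — no move.
That gives 1 winning move.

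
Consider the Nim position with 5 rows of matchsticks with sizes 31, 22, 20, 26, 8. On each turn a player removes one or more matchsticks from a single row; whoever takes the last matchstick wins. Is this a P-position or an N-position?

Nim-sum: 31 XOR 22 XOR 20 XOR 26 XOR 8 = 15.
The nim-sum is 15 ≠ 0, so this is an N-position: the player to move can win.

N-position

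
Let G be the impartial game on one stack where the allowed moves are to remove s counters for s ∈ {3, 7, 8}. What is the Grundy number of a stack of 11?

0

Build the Grundy sequence with g(k) = mex{g(k−s) : s ∈ {3, 7, 8}, s ≤ k}:
k:     0  1  2  3  4  5  6  7  8  9 10 11
g(k):  0  0  0  1  1  1  0  2  2  1  3  0
So g(11) = 0.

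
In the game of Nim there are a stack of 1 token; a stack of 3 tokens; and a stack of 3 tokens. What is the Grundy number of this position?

1

In binary:
  01  (1)
  11  (3)
  11  (3)
  --
  01  (1)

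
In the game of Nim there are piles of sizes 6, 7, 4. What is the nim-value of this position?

5

In binary:
  110  (6)
  111  (7)
  100  (4)
  ---
  101  (5)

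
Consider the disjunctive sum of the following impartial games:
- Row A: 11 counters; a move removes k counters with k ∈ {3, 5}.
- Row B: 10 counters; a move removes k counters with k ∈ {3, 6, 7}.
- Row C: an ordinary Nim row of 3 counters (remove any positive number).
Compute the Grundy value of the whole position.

Build the Grundy sequence for row A with g(k) = mex{g(k−s) : s ∈ {3, 5}, s ≤ k}:
g(0) = mex{} = 0
g(1) = mex{} = 0
g(2) = mex{} = 0
g(3) = mex{0} = 1
g(4) = mex{0} = 1
g(5) = mex{0} = 1
g(6) = mex{0,1} = 2
g(7) = mex{0,1} = 2
g(8) = mex{1} = 0
g(9) = mex{1,2} = 0
g(10) = mex{1,2} = 0
g(11) = mex{0,2} = 1
So g(11) = 1.
For row B, compute g(0), g(1), … with moves {3, 6, 7}:
k:     0  1  2  3  4  5  6  7  8  9 10
g(k):  0  0  0  1  1  1  2  2  2  3  0
So g(10) = 0.
Row C is a plain Nim row of size 3, so its Grundy value is 3.
The value of a disjunctive sum is the nim-sum of the parts.
Combined value = 1 ⊕ 0 ⊕ 3 = 2.

2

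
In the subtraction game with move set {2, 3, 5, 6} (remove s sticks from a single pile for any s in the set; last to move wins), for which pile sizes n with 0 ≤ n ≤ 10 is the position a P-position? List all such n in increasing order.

Compute g(0), g(1), … for moves {2, 3, 5, 6}:
g(0) = mex{} = 0
g(1) = mex{} = 0
g(2) = mex{0} = 1
g(3) = mex{0} = 1
g(4) = mex{0,1} = 2
g(5) = mex{0,1} = 2
g(6) = mex{0,1,2} = 3
g(7) = mex{0,1,2} = 3
g(8) = mex{1,2,3} = 0
g(9) = mex{1,2,3} = 0
g(10) = mex{0,2,3} = 1
The P-positions (g = 0) in 0..10 are 0, 1, 8, 9.

0, 1, 8, 9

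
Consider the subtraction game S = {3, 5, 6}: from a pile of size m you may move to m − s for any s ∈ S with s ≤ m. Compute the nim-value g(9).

Build the Grundy sequence with g(k) = mex{g(k−s) : s ∈ {3, 5, 6}, s ≤ k}:
k:     0  1  2  3  4  5  6  7  8  9
g(k):  0  0  0  1  1  1  2  2  2  0
So g(9) = 0.

0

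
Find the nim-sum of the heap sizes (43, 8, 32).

3

Nim-sum: 43 ⊕ 8 ⊕ 32 = 3.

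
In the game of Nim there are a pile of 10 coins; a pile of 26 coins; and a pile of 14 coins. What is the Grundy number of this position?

30

Compute the nim-sum pairwise:
10 XOR 26 = 16
16 XOR 14 = 30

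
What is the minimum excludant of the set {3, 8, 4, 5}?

0 is not in the set, so the mex is 0.

0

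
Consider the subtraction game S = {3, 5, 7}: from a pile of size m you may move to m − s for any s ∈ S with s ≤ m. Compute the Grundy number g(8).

Compute g(0), g(1), … for moves {3, 5, 7}:
g(0) = mex{} = 0
g(1) = mex{} = 0
g(2) = mex{} = 0
g(3) = mex{0} = 1
g(4) = mex{0} = 1
g(5) = mex{0} = 1
g(6) = mex{0,1} = 2
g(7) = mex{0,1} = 2
g(8) = mex{0,1} = 2
So g(8) = 2.

2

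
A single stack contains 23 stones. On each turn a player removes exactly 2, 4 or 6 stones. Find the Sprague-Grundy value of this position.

Build the Grundy sequence with g(k) = mex{g(k−s) : s ∈ {2, 4, 6}, s ≤ k}:
k:     0  1  2  3  4  5  6  7  8  9 10 11 12 13 14 15 16 17 18 19 20 21 22 23
g(k):  0  0  1  1  2  2  3  3  0  0  1  1  2  2  3  3  0  0  1  1  2  2  3  3
So g(23) = 3.

3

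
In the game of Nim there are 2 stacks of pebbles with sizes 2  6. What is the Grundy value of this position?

Compute the nim-sum pairwise:
2 ⊕ 6 = 4

4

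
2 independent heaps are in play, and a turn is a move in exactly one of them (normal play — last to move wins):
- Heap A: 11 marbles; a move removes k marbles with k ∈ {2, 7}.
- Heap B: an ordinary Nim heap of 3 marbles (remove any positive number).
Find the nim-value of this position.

2

For heap A, compute g(0), g(1), … with moves {2, 7}:
g(0) = mex{} = 0
g(1) = mex{} = 0
g(2) = mex{0} = 1
g(3) = mex{0} = 1
g(4) = mex{1} = 0
g(5) = mex{1} = 0
g(6) = mex{0} = 1
g(7) = mex{0} = 1
g(8) = mex{0,1} = 2
g(9) = mex{1} = 0
g(10) = mex{1,2} = 0
g(11) = mex{0} = 1
So g(11) = 1.
Heap B is a plain Nim heap of size 3, so its Grundy value is 3.
The value of a disjunctive sum is the nim-sum of the parts.
Combined value = 1 XOR 3 = 2.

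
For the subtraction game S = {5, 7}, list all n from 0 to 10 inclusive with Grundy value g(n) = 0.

0, 1, 2, 3, 4

Compute g(0), g(1), … for moves {5, 7}:
k:     0  1  2  3  4  5  6  7  8  9 10
g(k):  0  0  0  0  0  1  1  1  1  1  2
The P-positions (g = 0) in 0..10 are 0, 1, 2, 3, 4.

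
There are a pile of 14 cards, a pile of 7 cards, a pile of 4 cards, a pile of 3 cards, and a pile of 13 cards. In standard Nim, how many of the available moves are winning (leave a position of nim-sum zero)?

3

In binary:
  1110  (14)
  0111  (7)
  0100  (4)
  0011  (3)
  1101  (13)
  ----
  0011  (3)
The overall nim-sum is X = 3. A pile of size p has a winning move iff p XOR X < p (reduce it to p XOR X).
  14: 14 XOR 3 = 13 < 14 — winning move (to 13).
  7: 7 XOR 3 = 4 < 7 — winning move (to 4).
  4: 4 XOR 3 = 7 ≥ 4 — no move.
  3: 3 XOR 3 = 0 < 3 — winning move (to 0).
  13: 13 XOR 3 = 14 ≥ 13 — no move.
That gives 3 winning moves.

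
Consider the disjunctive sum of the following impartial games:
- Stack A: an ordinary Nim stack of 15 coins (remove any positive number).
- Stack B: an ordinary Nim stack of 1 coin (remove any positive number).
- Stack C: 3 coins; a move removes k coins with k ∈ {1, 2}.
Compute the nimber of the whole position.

14

Stack A is a plain Nim stack of size 15, so its Grundy value is 15.
Stack B is a plain Nim stack of size 1, so its Grundy value is 1.
Grundy values for stack C (subtraction set {1, 2}):
g(0) = mex{} = 0
g(1) = mex{0} = 1
g(2) = mex{0,1} = 2
g(3) = mex{1,2} = 0
So g(3) = 0.
The value of a disjunctive sum is the nim-sum of the parts.
Combined value = 15 XOR 1 XOR 0 = 14.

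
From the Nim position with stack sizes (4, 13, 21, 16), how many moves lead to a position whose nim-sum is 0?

Nim-sum: 4 ⊕ 13 ⊕ 21 ⊕ 16 = 12.
The overall nim-sum is X = 12. A stack of size p has a winning move iff p XOR X < p (reduce it to p XOR X).
  4: 4 XOR 12 = 8 ≥ 4 — no move.
  13: 13 XOR 12 = 1 < 13 — winning move (to 1).
  21: 21 XOR 12 = 25 ≥ 21 — no move.
  16: 16 XOR 12 = 28 ≥ 16 — no move.
That gives 1 winning move.

1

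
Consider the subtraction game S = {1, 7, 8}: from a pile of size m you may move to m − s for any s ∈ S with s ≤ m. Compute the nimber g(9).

3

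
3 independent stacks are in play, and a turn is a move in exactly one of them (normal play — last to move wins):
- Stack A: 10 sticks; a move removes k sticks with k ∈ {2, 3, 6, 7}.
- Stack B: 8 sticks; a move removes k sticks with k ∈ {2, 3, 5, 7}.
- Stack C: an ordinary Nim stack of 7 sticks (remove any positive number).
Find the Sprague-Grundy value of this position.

Grundy values for stack A (subtraction set {2, 3, 6, 7}):
k:     0  1  2  3  4  5  6  7  8  9 10
g(k):  0  0  1  1  2  0  3  1  2  0  0
So g(10) = 0.
Build the Grundy sequence for stack B with g(k) = mex{g(k−s) : s ∈ {2, 3, 5, 7}, s ≤ k}:
k:     0  1  2  3  4  5  6  7  8
g(k):  0  0  1  1  2  2  3  3  4
So g(8) = 4.
Stack C is a plain Nim stack of size 7, so its Grundy value is 7.
The value of a disjunctive sum is the nim-sum of the parts.
Combined value = 0 ⊕ 4 ⊕ 7 = 3.

3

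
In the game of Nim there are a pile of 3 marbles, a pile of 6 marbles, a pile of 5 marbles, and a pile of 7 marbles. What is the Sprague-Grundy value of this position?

In binary:
  011  (3)
  110  (6)
  101  (5)
  111  (7)
  ---
  111  (7)

7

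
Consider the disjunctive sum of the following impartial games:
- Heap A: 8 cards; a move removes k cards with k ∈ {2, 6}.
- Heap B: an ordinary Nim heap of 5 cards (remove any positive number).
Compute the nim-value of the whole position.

Grundy values for heap A (subtraction set {2, 6}):
g(0) = mex{} = 0
g(1) = mex{} = 0
g(2) = mex{0} = 1
g(3) = mex{0} = 1
g(4) = mex{1} = 0
g(5) = mex{1} = 0
g(6) = mex{0} = 1
g(7) = mex{0} = 1
g(8) = mex{1} = 0
So g(8) = 0.
Heap B is a plain Nim heap of size 5, so its Grundy value is 5.
The value of a disjunctive sum is the nim-sum of the parts.
Combined value = 0 ⊕ 5 = 5.

5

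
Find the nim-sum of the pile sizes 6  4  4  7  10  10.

1

In binary:
  0110  (6)
  0100  (4)
  0100  (4)
  0111  (7)
  1010  (10)
  1010  (10)
  ----
  0001  (1)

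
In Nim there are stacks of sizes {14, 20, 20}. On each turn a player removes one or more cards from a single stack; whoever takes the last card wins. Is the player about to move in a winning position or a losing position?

Compute the nim-sum pairwise:
14 XOR 20 = 26
26 XOR 20 = 14
The nim-sum is 14 ≠ 0, so this is an N-position: the player to move can win.

Winning position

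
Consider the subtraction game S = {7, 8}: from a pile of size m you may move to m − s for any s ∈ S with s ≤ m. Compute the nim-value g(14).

2

Build the Grundy sequence with g(k) = mex{g(k−s) : s ∈ {7, 8}, s ≤ k}:
k:     0  1  2  3  4  5  6  7  8  9 10 11 12 13 14
g(k):  0  0  0  0  0  0  0  1  1  1  1  1  1  1  2
So g(14) = 2.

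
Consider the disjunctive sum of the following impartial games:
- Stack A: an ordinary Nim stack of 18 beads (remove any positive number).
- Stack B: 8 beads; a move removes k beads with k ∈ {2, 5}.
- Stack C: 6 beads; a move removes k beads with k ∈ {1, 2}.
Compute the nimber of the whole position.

18

Stack A is a plain Nim stack of size 18, so its Grundy value is 18.
For stack B, compute g(0), g(1), … with moves {2, 5}:
k:     0  1  2  3  4  5  6  7  8
g(k):  0  0  1  1  0  2  1  0  0
So g(8) = 0.
For stack C, compute g(0), g(1), … with moves {1, 2}:
k:     0  1  2  3  4  5  6
g(k):  0  1  2  0  1  2  0
So g(6) = 0.
The value of a disjunctive sum is the nim-sum of the parts.
Combined value = 18 ⊕ 0 ⊕ 0 = 18.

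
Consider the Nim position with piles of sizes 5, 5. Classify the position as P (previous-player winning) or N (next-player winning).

P-position

Compute the nim-sum pairwise:
5 XOR 5 = 0
The nim-sum is 0, so this is a P-position: the player to move is in a losing position under optimal play.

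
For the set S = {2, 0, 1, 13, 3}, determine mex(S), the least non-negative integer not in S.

4

The values 0, 1, 2, 3 are all present; 4 is the first non-negative integer missing from the set.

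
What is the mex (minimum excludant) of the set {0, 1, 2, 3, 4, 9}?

The values 0, 1, 2, 3, 4 are all present; 5 is the first non-negative integer missing from the set.

5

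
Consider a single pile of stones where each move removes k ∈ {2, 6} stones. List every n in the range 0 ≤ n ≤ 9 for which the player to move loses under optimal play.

Compute g(0), g(1), … for moves {2, 6}:
k:     0  1  2  3  4  5  6  7  8  9
g(k):  0  0  1  1  0  0  1  1  0  0
The P-positions (g = 0) in 0..9 are 0, 1, 4, 5, 8, 9.

0, 1, 4, 5, 8, 9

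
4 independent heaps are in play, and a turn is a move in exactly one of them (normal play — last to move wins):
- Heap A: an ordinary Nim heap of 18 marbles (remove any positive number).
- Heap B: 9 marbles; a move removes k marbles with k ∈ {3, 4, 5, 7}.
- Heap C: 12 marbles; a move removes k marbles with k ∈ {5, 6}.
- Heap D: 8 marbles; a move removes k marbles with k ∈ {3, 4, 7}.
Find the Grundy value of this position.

19

Heap A is a plain Nim heap of size 18, so its Grundy value is 18.
For heap B, compute g(0), g(1), … with moves {3, 4, 5, 7}:
k:     0  1  2  3  4  5  6  7  8  9
g(k):  0  0  0  1  1  1  2  2  2  3
So g(9) = 3.
Build the Grundy sequence for heap C with g(k) = mex{g(k−s) : s ∈ {5, 6}, s ≤ k}:
g(0) = mex{} = 0
g(1) = mex{} = 0
g(2) = mex{} = 0
g(3) = mex{} = 0
g(4) = mex{} = 0
g(5) = mex{0} = 1
g(6) = mex{0} = 1
g(7) = mex{0} = 1
g(8) = mex{0} = 1
g(9) = mex{0} = 1
g(10) = mex{0,1} = 2
g(11) = mex{1} = 0
g(12) = mex{1} = 0
So g(12) = 0.
For heap D, compute g(0), g(1), … with moves {3, 4, 7}:
g(0) = mex{} = 0
g(1) = mex{} = 0
g(2) = mex{} = 0
g(3) = mex{0} = 1
g(4) = mex{0} = 1
g(5) = mex{0} = 1
g(6) = mex{0,1} = 2
g(7) = mex{0,1} = 2
g(8) = mex{0,1} = 2
So g(8) = 2.
The value of a disjunctive sum is the nim-sum of the parts.
Combined value = 18 XOR 3 XOR 0 XOR 2 = 19.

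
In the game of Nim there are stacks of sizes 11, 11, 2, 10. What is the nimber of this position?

8

Compute the nim-sum pairwise:
11 ⊕ 11 = 0
0 ⊕ 2 = 2
2 ⊕ 10 = 8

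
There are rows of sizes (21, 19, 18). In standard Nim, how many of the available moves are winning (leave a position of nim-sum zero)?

Compute the nim-sum pairwise:
21 ^ 19 = 6
6 ^ 18 = 20
The overall nim-sum is X = 20. A row of size p has a winning move iff p XOR X < p (reduce it to p XOR X).
  21: 21 XOR 20 = 1 < 21 — winning move (to 1).
  19: 19 XOR 20 = 7 < 19 — winning move (to 7).
  18: 18 XOR 20 = 6 < 18 — winning move (to 6).
That gives 3 winning moves.

3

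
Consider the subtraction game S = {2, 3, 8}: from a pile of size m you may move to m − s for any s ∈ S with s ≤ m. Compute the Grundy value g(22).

1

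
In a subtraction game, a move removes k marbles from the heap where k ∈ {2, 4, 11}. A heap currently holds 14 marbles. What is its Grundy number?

Grundy values for subtraction set {2, 4, 11}:
g(0) = mex{} = 0
g(1) = mex{} = 0
g(2) = mex{0} = 1
g(3) = mex{0} = 1
g(4) = mex{0,1} = 2
g(5) = mex{0,1} = 2
g(6) = mex{1,2} = 0
g(7) = mex{1,2} = 0
g(8) = mex{0,2} = 1
g(9) = mex{0,2} = 1
g(10) = mex{0,1} = 2
g(11) = mex{0,1} = 2
g(12) = mex{0,1,2} = 3
g(13) = mex{1,2} = 0
g(14) = mex{1,2,3} = 0
So g(14) = 0.

0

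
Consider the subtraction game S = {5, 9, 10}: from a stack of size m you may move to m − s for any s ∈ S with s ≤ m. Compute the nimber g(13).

2

Grundy values for subtraction set {5, 9, 10}:
g(0) = mex{} = 0
g(1) = mex{} = 0
g(2) = mex{} = 0
g(3) = mex{} = 0
g(4) = mex{} = 0
g(5) = mex{0} = 1
g(6) = mex{0} = 1
g(7) = mex{0} = 1
g(8) = mex{0} = 1
g(9) = mex{0} = 1
g(10) = mex{0,1} = 2
g(11) = mex{0,1} = 2
g(12) = mex{0,1} = 2
g(13) = mex{0,1} = 2
So g(13) = 2.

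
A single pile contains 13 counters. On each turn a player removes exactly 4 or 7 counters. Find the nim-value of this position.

0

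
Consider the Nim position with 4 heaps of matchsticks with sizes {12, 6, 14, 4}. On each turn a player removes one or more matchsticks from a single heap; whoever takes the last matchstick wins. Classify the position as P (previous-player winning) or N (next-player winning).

Compute the nim-sum pairwise:
12 ^ 6 = 10
10 ^ 14 = 4
4 ^ 4 = 0
The nim-sum is 0, so this is a P-position: the player to move is in a losing position under optimal play.

P-position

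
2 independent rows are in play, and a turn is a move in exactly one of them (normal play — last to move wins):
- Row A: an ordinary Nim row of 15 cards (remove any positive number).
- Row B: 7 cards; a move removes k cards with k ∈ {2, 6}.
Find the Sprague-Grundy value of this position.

14

Row A is a plain Nim row of size 15, so its Grundy value is 15.
For row B, compute g(0), g(1), … with moves {2, 6}:
k:     0  1  2  3  4  5  6  7
g(k):  0  0  1  1  0  0  1  1
So g(7) = 1.
The value of a disjunctive sum is the nim-sum of the parts.
Combined value = 15 ⊕ 1 = 14.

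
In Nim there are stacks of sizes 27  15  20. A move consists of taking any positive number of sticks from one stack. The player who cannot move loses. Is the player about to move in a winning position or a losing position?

Losing position

Nim-sum: 27 ⊕ 15 ⊕ 20 = 0.
The nim-sum is 0, so this is a P-position: the player to move is in a losing position under optimal play.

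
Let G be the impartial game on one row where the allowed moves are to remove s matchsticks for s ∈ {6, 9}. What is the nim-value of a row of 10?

Grundy values for subtraction set {6, 9}:
k:     0  1  2  3  4  5  6  7  8  9 10
g(k):  0  0  0  0  0  0  1  1  1  1  1
So g(10) = 1.

1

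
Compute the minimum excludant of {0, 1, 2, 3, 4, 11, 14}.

5

The values 0, 1, 2, 3, 4 are all present; 5 is the first non-negative integer missing from the set.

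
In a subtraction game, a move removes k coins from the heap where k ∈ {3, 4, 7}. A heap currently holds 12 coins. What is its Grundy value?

0

Build the Grundy sequence with g(k) = mex{g(k−s) : s ∈ {3, 4, 7}, s ≤ k}:
g(0) = mex{} = 0
g(1) = mex{} = 0
g(2) = mex{} = 0
g(3) = mex{0} = 1
g(4) = mex{0} = 1
g(5) = mex{0} = 1
g(6) = mex{0,1} = 2
g(7) = mex{0,1} = 2
g(8) = mex{0,1} = 2
g(9) = mex{0,1,2} = 3
g(10) = mex{1,2} = 0
g(11) = mex{1,2} = 0
g(12) = mex{1,2,3} = 0
So g(12) = 0.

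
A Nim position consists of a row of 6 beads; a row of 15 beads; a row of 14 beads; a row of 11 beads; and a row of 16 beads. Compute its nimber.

Nim-sum: 6 XOR 15 XOR 14 XOR 11 XOR 16 = 28.

28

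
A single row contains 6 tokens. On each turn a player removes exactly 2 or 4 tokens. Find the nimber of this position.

Build the Grundy sequence with g(k) = mex{g(k−s) : s ∈ {2, 4}, s ≤ k}:
k:     0  1  2  3  4  5  6
g(k):  0  0  1  1  2  2  0
So g(6) = 0.

0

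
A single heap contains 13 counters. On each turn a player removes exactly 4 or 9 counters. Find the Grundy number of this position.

0

Grundy values for subtraction set {4, 9}:
k:     0  1  2  3  4  5  6  7  8  9 10 11 12 13
g(k):  0  0  0  0  1  1  1  1  0  2  2  2  1  0
So g(13) = 0.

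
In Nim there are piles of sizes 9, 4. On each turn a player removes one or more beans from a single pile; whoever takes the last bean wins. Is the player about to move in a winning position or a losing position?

Winning position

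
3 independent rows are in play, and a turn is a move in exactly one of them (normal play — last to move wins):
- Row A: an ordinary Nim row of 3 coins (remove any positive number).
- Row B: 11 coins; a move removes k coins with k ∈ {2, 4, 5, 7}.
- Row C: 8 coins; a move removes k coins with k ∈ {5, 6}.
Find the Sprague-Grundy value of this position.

3

Row A is a plain Nim row of size 3, so its Grundy value is 3.
For row B, compute g(0), g(1), … with moves {2, 4, 5, 7}:
k:     0  1  2  3  4  5  6  7  8  9 10 11
g(k):  0  0  1  1  2  2  3  3  4  0  0  1
So g(11) = 1.
Build the Grundy sequence for row C with g(k) = mex{g(k−s) : s ∈ {5, 6}, s ≤ k}:
k:     0  1  2  3  4  5  6  7  8
g(k):  0  0  0  0  0  1  1  1  1
So g(8) = 1.
The value of a disjunctive sum is the nim-sum of the parts.
Combined value = 3 XOR 1 XOR 1 = 3.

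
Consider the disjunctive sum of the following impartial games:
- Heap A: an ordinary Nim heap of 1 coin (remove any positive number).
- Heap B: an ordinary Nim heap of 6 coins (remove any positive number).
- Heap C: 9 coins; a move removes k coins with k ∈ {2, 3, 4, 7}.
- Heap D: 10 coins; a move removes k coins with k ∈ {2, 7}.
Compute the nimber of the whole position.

Heap A is a plain Nim heap of size 1, so its Grundy value is 1.
Heap B is a plain Nim heap of size 6, so its Grundy value is 6.
For heap C, compute g(0), g(1), … with moves {2, 3, 4, 7}:
g(0) = mex{} = 0
g(1) = mex{} = 0
g(2) = mex{0} = 1
g(3) = mex{0} = 1
g(4) = mex{0,1} = 2
g(5) = mex{0,1} = 2
g(6) = mex{1,2} = 0
g(7) = mex{0,1,2} = 3
g(8) = mex{0,2} = 1
g(9) = mex{0,1,2,3} = 4
So g(9) = 4.
Build the Grundy sequence for heap D with g(k) = mex{g(k−s) : s ∈ {2, 7}, s ≤ k}:
k:     0  1  2  3  4  5  6  7  8  9 10
g(k):  0  0  1  1  0  0  1  1  2  0  0
So g(10) = 0.
The value of a disjunctive sum is the nim-sum of the parts.
Combined value = 1 XOR 6 XOR 4 XOR 0 = 3.

3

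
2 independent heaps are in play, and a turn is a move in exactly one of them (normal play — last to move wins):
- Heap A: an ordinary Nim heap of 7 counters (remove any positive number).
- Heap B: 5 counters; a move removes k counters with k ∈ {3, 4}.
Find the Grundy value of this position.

Heap A is a plain Nim heap of size 7, so its Grundy value is 7.
Grundy values for heap B (subtraction set {3, 4}):
k:     0  1  2  3  4  5
g(k):  0  0  0  1  1  1
So g(5) = 1.
The value of a disjunctive sum is the nim-sum of the parts.
Combined value = 7 XOR 1 = 6.

6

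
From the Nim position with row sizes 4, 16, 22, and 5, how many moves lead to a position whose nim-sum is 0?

In binary:
  00100  (4)
  10000  (16)
  10110  (22)
  00101  (5)
  -----
  00111  (7)
The overall nim-sum is X = 7. A row of size p has a winning move iff p XOR X < p (reduce it to p XOR X).
  4: 4 XOR 7 = 3 < 4 — winning move (to 3).
  16: 16 XOR 7 = 23 ≥ 16 — no move.
  22: 22 XOR 7 = 17 < 22 — winning move (to 17).
  5: 5 XOR 7 = 2 < 5 — winning move (to 2).
That gives 3 winning moves.

3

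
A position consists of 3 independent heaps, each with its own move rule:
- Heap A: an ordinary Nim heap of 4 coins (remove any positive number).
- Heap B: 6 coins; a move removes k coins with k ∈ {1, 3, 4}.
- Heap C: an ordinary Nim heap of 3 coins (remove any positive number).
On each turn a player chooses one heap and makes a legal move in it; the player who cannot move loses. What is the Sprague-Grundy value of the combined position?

Heap A is a plain Nim heap of size 4, so its Grundy value is 4.
Grundy values for heap B (subtraction set {1, 3, 4}):
g(0) = mex{} = 0
g(1) = mex{0} = 1
g(2) = mex{1} = 0
g(3) = mex{0} = 1
g(4) = mex{0,1} = 2
g(5) = mex{0,1,2} = 3
g(6) = mex{0,1,3} = 2
So g(6) = 2.
Heap C is a plain Nim heap of size 3, so its Grundy value is 3.
By the Sprague-Grundy theorem, the Grundy value of a sum of independent games is the XOR of the component values.
Combined value = 4 XOR 2 XOR 3 = 5.

5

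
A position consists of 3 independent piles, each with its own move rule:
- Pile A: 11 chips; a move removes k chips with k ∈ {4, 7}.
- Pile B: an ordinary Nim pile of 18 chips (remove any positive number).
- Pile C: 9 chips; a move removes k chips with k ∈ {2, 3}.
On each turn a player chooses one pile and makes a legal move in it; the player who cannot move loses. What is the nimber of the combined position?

16

For pile A, compute g(0), g(1), … with moves {4, 7}:
g(0) = mex{} = 0
g(1) = mex{} = 0
g(2) = mex{} = 0
g(3) = mex{} = 0
g(4) = mex{0} = 1
g(5) = mex{0} = 1
g(6) = mex{0} = 1
g(7) = mex{0} = 1
g(8) = mex{0,1} = 2
g(9) = mex{0,1} = 2
g(10) = mex{0,1} = 2
g(11) = mex{1} = 0
So g(11) = 0.
Pile B is a plain Nim pile of size 18, so its Grundy value is 18.
For pile C, compute g(0), g(1), … with moves {2, 3}:
g(0) = mex{} = 0
g(1) = mex{} = 0
g(2) = mex{0} = 1
g(3) = mex{0} = 1
g(4) = mex{0,1} = 2
g(5) = mex{1} = 0
g(6) = mex{1,2} = 0
g(7) = mex{0,2} = 1
g(8) = mex{0} = 1
g(9) = mex{0,1} = 2
So g(9) = 2.
By the Sprague-Grundy theorem, the Grundy value of a sum of independent games is the XOR of the component values.
Combined value = 0 XOR 18 XOR 2 = 16.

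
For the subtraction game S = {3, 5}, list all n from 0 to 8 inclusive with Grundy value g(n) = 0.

0, 1, 2, 8

Grundy values for subtraction set {3, 5}:
k:     0  1  2  3  4  5  6  7  8
g(k):  0  0  0  1  1  1  2  2  0
The P-positions (g = 0) in 0..8 are 0, 1, 2, 8.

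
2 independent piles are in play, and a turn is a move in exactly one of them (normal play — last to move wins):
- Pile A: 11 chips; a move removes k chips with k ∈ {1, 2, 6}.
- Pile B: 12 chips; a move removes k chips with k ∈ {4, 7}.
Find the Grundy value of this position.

1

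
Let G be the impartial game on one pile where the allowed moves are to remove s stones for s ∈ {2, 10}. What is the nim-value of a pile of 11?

1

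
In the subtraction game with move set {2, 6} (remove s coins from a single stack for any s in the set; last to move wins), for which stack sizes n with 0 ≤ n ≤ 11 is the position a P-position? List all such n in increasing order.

Build the Grundy sequence with g(k) = mex{g(k−s) : s ∈ {2, 6}, s ≤ k}:
k:     0  1  2  3  4  5  6  7  8  9 10 11
g(k):  0  0  1  1  0  0  1  1  0  0  1  1
The P-positions (g = 0) in 0..11 are 0, 1, 4, 5, 8, 9.

0, 1, 4, 5, 8, 9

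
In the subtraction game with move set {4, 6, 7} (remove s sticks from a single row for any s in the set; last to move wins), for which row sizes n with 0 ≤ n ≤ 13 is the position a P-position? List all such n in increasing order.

0, 1, 2, 3, 11, 12, 13

Compute g(0), g(1), … for moves {4, 6, 7}:
k:     0  1  2  3  4  5  6  7  8  9 10 11 12 13
g(k):  0  0  0  0  1  1  1  1  2  2  2  0  0  0
The P-positions (g = 0) in 0..13 are 0, 1, 2, 3, 11, 12, 13.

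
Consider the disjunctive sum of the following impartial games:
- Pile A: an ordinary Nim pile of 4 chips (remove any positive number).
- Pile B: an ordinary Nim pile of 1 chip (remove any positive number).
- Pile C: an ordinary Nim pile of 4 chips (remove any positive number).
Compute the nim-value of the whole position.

1

Pile A is a plain Nim pile of size 4, so its Grundy value is 4.
Pile B is a plain Nim pile of size 1, so its Grundy value is 1.
Pile C is a plain Nim pile of size 4, so its Grundy value is 4.
By the Sprague-Grundy theorem, the Grundy value of a sum of independent games is the XOR of the component values.
Combined value = 4 ⊕ 1 ⊕ 4 = 1.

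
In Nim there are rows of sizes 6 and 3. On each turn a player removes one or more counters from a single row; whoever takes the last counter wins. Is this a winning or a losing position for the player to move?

Winning position

Nim-sum: 6 ⊕ 3 = 5.
The nim-sum is 5 ≠ 0, so this is an N-position: the player to move can win.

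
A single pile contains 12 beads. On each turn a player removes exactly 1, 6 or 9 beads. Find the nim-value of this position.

0

Compute g(0), g(1), … for moves {1, 6, 9}:
k:     0  1  2  3  4  5  6  7  8  9 10 11 12
g(k):  0  1  0  1  0  1  2  0  1  2  3  2  0
So g(12) = 0.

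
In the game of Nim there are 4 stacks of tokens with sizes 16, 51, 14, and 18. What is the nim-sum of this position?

Write each in binary and XOR column by column:
  010000  (16)
  110011  (51)
  001110  (14)
  010010  (18)
  ------
  111111  (63)

63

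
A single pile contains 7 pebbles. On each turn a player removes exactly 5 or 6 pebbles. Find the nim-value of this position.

1

Build the Grundy sequence with g(k) = mex{g(k−s) : s ∈ {5, 6}, s ≤ k}:
k:     0  1  2  3  4  5  6  7
g(k):  0  0  0  0  0  1  1  1
So g(7) = 1.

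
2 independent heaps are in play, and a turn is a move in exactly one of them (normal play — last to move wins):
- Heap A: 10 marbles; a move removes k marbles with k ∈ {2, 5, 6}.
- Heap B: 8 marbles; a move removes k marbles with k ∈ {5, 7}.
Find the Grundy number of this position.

0

Build the Grundy sequence for heap A with g(k) = mex{g(k−s) : s ∈ {2, 5, 6}, s ≤ k}:
k:     0  1  2  3  4  5  6  7  8  9 10
g(k):  0  0  1  1  0  2  1  3  0  2  1
So g(10) = 1.
Grundy values for heap B (subtraction set {5, 7}):
g(0) = mex{} = 0
g(1) = mex{} = 0
g(2) = mex{} = 0
g(3) = mex{} = 0
g(4) = mex{} = 0
g(5) = mex{0} = 1
g(6) = mex{0} = 1
g(7) = mex{0} = 1
g(8) = mex{0} = 1
So g(8) = 1.
The value of a disjunctive sum is the nim-sum of the parts.
Combined value = 1 ⊕ 1 = 0.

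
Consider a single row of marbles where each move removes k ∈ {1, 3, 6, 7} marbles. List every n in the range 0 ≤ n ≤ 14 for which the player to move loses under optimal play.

0, 2, 4, 12, 14

Grundy values for subtraction set {1, 3, 6, 7}:
k:     0  1  2  3  4  5  6  7  8  9 10 11 12 13 14
g(k):  0  1  0  1  0  1  2  3  2  3  2  3  0  1  0
The P-positions (g = 0) in 0..14 are 0, 2, 4, 12, 14.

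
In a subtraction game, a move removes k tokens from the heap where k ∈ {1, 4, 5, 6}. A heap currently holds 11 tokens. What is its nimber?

Build the Grundy sequence with g(k) = mex{g(k−s) : s ∈ {1, 4, 5, 6}, s ≤ k}:
k:     0  1  2  3  4  5  6  7  8  9 10 11
g(k):  0  1  0  1  2  3  2  3  4  0  1  0
So g(11) = 0.

0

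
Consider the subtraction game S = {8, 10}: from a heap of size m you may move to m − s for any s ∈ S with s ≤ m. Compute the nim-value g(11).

1

Compute g(0), g(1), … for moves {8, 10}:
g(0) = mex{} = 0
g(1) = mex{} = 0
g(2) = mex{} = 0
g(3) = mex{} = 0
g(4) = mex{} = 0
g(5) = mex{} = 0
g(6) = mex{} = 0
g(7) = mex{} = 0
g(8) = mex{0} = 1
g(9) = mex{0} = 1
g(10) = mex{0} = 1
g(11) = mex{0} = 1
So g(11) = 1.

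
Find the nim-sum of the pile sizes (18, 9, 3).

24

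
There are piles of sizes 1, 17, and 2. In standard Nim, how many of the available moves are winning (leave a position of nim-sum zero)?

1

Bitwise XOR of the heap sizes:
  00001  (1)
  10001  (17)
  00010  (2)
  -----
  10010  (18)
The overall nim-sum is X = 18. A pile of size p has a winning move iff p XOR X < p (reduce it to p XOR X).
  1: 1 XOR 18 = 19 ≥ 1 — no move.
  17: 17 XOR 18 = 3 < 17 — winning move (to 3).
  2: 2 XOR 18 = 16 ≥ 2 — no move.
That gives 1 winning move.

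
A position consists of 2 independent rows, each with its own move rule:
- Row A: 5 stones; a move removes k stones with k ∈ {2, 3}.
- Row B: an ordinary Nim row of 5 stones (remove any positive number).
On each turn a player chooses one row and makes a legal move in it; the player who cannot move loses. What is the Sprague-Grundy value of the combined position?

5

Grundy values for row A (subtraction set {2, 3}):
g(0) = mex{} = 0
g(1) = mex{} = 0
g(2) = mex{0} = 1
g(3) = mex{0} = 1
g(4) = mex{0,1} = 2
g(5) = mex{1} = 0
So g(5) = 0.
Row B is a plain Nim row of size 5, so its Grundy value is 5.
By the Sprague-Grundy theorem, the Grundy value of a sum of independent games is the XOR of the component values.
Combined value = 0 XOR 5 = 5.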